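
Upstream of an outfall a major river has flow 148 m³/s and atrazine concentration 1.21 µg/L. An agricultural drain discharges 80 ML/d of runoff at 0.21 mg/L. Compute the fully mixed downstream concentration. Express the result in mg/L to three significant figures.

80 ML/d = 0.9259 m³/s.
1.21 µg/L = 0.00121 mg/L.
Flow-weighted mixing gives C = (0.9259·0.21 + 148·0.00121) / (0.9259 + 148) = 0.3735/148.9 = 0.002508 mg/L.

0.00251 mg/L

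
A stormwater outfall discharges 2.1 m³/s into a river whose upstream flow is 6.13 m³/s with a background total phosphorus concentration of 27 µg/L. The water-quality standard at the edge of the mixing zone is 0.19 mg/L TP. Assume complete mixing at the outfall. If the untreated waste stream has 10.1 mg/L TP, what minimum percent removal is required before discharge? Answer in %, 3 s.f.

27 µg/L = 0.027 mg/L.
Mass balance: 0.19·8.23 = 2.1·Cₑ + 6.13·0.027.
Cₑ = (1.564 − 0.1655) / 2.1 = 0.6658 mg/L.
Required removal = 1 − 0.6658/10.1 = 93.41 %.

93.4 %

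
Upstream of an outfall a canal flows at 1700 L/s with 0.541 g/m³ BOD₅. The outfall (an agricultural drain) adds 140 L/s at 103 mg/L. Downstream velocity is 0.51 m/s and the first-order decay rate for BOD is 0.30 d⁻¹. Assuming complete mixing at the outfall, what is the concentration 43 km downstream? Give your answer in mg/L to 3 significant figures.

140 L/s = 0.14 m³/s.
1700 L/s = 1.7 m³/s.
After complete mixing, C₀ = (0.14·103 + 1.7·0.541) / 1.84 = 8.337 mg/L.
Travel time t = 4.3e+04 m / 0.51 m/s = 8.431e+04 s = 0.9759 d.
C = 8.337·exp(−0.30·0.9759) = 8.337·0.7462 = 6.221 mg/L.

6.22 mg/L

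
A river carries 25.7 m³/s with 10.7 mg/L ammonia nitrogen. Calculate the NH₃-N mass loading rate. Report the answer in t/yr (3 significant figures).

8680 t/yr

Mass flux = Q·C = 25.7 m³/s × 10.7 g/m³ = 275 g/s.
= 275 g/s × 31.56 = 8678 t/yr.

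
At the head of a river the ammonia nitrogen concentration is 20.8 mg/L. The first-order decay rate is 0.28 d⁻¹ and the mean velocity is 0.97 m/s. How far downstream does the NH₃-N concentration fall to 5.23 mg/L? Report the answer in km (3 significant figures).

413 km

From C = C₀·e^(−kt), t = ln(C₀/C)/k = ln(20.8/5.23)/0.28 = 1.381/0.28 = 4.931 d.
Distance = v·t = 0.97 m/s × 4.26e+05 s = 4.132e+05 m = 413.2 km.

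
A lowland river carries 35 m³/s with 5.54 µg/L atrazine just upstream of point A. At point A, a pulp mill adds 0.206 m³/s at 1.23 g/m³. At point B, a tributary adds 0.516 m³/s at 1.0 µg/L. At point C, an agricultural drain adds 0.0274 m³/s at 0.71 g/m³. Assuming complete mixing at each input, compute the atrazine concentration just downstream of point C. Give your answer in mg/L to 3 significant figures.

0.0131 mg/L

5.54 µg/L = 0.00554 mg/L.
After input A: C = (35·0.00554 + 0.206·1.23) / 35.21 = 0.0127 mg/L.
1.0 µg/L = 0.001 mg/L.
After input B: C = (35.21·0.0127 + 0.516·0.001) / 35.72 = 0.01254 mg/L.
After input C: C = (35.72·0.01254 + 0.0274·0.71) / 35.75 = 0.01307 mg/L.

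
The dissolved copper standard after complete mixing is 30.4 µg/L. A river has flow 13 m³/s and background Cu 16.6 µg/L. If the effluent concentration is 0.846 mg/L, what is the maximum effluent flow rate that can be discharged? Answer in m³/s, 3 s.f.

16.6 µg/L = 0.0166 mg/L.
30.4 µg/L = 0.0304 mg/L.
Mass balance at complete mixing: C_std·(Q_w + Q_r) = Q_w·C_e + Q_r·C_b.
Rearranging, Q_w = Q_r·(C_std − C_b)/(C_e − C_std) = 13·(0.0304 − 0.0166) / (0.846 − 0.0304) = 0.22 m³/s.

0.220 m³/s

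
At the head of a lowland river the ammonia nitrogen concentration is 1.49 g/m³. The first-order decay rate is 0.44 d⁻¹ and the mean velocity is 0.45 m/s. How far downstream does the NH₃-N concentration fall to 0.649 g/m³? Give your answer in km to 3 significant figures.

73.4 km

From C = C₀·e^(−kt), t = ln(C₀/C)/k = ln(1.49/0.649)/0.44 = 0.8311/0.44 = 1.889 d.
Distance = v·t = 0.45 m/s × 1.632e+05 s = 7.344e+04 m = 73.44 km.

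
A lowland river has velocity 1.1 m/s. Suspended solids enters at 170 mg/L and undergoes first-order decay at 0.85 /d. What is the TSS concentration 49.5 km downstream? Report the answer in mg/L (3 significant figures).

109 mg/L

Travel time t = 49.5 km / 1.1 m/s = 4.95e+04/1.1 = 4.5e+04 s = 0.5208 d.
First-order decay: C = 170·exp(−0.85·0.5208) = 170·0.6423 = 109.2 mg/L.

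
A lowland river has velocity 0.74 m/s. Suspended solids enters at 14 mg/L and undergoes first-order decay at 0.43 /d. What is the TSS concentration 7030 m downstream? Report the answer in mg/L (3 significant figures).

Travel time t = 7030 m / 0.74 m/s = 7030/0.74 = 9500 s = 0.11 d.
First-order decay: C = 14·exp(−0.43·0.11) = 14·0.9538 = 13.35 mg/L.

13.4 mg/L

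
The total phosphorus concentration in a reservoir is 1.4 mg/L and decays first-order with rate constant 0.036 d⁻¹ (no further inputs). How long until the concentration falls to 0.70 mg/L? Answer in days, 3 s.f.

19.3 d

t = ln(C₀/C)/k = ln(1.4/0.70)/0.036 = 0.6931/0.036 = 19.25 d.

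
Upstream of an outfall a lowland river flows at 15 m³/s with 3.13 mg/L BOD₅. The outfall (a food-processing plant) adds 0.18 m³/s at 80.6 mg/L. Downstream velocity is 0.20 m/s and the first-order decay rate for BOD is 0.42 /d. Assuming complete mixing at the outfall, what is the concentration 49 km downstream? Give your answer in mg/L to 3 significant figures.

1.23 mg/L

After complete mixing, C₀ = (0.18·80.6 + 15·3.13) / 15.18 = 4.049 mg/L.
Travel time t = 4.9e+04 m / 0.20 m/s = 2.45e+05 s = 2.836 d.
C = 4.049·exp(−0.42·2.836) = 4.049·0.3039 = 1.23 mg/L.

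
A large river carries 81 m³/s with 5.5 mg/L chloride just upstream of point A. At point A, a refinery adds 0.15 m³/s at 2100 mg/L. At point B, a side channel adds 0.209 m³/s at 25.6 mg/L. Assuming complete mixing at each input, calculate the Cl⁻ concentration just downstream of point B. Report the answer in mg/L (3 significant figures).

9.41 mg/L

After input A: C = (81·5.5 + 0.15·2100) / 81.15 = 9.372 mg/L.
After input B: C = (81.15·9.372 + 0.209·25.6) / 81.36 = 9.413 mg/L.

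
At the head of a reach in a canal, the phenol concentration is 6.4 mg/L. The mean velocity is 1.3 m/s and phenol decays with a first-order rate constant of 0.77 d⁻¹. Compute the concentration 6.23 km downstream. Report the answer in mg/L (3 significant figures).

Travel time t = 6.23 km / 1.3 m/s = 6230/1.3 = 4792 s = 0.05547 d.
First-order decay: C = 6.4·exp(−0.77·0.05547) = 6.4·0.9582 = 6.132 mg/L.

6.13 mg/L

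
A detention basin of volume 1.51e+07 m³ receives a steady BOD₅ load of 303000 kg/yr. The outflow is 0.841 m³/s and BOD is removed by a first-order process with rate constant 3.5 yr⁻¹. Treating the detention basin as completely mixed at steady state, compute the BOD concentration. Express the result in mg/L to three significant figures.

3.82 mg/L

Outflow Q = 0.841 m³/s × 3.156e+07 s/yr = 2.654e+07 m³/yr.
Steady-state CSTR mass balance: W = Q·C + k·V·C, so C = W/(Q + kV).
Q + kV = 2.654e+07 + 3.5·1.51e+07 = 7.939e+07 m³/yr.
C = 303000/7.939e+07 = 0.003817 kg/m³ = 3.817 mg/L.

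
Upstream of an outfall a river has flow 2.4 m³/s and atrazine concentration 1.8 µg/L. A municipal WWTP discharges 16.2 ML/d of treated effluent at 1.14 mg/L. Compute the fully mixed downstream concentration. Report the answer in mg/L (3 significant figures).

16.2 ML/d = 0.1875 m³/s.
1.8 µg/L = 0.0018 mg/L.
Conservation of mass across the mixing zone: C = (0.1875·1.14 + 2.4·0.0018) / (0.1875 + 2.4) = 0.2181/2.587 = 0.08428 mg/L.

0.0843 mg/L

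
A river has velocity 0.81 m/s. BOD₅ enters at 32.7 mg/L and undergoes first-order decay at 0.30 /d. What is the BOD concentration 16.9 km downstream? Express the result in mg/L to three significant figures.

30.4 mg/L

Travel time t = 16.9 km / 0.81 m/s = 1.69e+04/0.81 = 2.086e+04 s = 0.2415 d.
First-order decay: C = 32.7·exp(−0.30·0.2415) = 32.7·0.9301 = 30.41 mg/L.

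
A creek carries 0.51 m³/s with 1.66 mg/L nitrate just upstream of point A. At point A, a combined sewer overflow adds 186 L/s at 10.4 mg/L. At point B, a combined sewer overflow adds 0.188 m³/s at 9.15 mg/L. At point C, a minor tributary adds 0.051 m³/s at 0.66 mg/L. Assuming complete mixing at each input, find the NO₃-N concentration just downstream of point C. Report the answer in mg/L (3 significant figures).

4.85 mg/L

186 L/s = 0.186 m³/s.
After input A: C = (0.51·1.66 + 0.186·10.4) / 0.696 = 3.996 mg/L.
After input B: C = (0.696·3.996 + 0.188·9.15) / 0.884 = 5.092 mg/L.
After input C: C = (0.884·5.092 + 0.051·0.66) / 0.935 = 4.85 mg/L.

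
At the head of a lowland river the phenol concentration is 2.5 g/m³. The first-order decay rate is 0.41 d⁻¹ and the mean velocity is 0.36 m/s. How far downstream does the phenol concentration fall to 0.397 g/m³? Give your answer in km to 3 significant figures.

From C = C₀·e^(−kt), t = ln(C₀/C)/k = ln(2.5/0.397)/0.41 = 1.84/0.41 = 4.488 d.
Distance = v·t = 0.36 m/s × 3.878e+05 s = 1.396e+05 m = 139.6 km.

140 km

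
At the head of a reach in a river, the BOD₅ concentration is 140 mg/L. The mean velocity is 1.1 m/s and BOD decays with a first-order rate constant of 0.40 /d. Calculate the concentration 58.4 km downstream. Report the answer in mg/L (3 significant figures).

109 mg/L

Travel time t = 58.4 km / 1.1 m/s = 5.84e+04/1.1 = 5.309e+04 s = 0.6145 d.
First-order decay: C = 140·exp(−0.40·0.6145) = 140·0.7821 = 109.5 mg/L.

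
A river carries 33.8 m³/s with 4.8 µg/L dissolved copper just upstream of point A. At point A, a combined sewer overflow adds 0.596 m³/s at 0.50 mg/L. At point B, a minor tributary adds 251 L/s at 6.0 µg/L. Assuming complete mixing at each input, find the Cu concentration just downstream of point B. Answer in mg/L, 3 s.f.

4.8 µg/L = 0.0048 mg/L.
After input A: C = (33.8·0.0048 + 0.596·0.5) / 34.4 = 0.01338 mg/L.
251 L/s = 0.251 m³/s.
6.0 µg/L = 0.006 mg/L.
After input B: C = (34.4·0.01338 + 0.251·0.006) / 34.65 = 0.01333 mg/L.

0.0133 mg/L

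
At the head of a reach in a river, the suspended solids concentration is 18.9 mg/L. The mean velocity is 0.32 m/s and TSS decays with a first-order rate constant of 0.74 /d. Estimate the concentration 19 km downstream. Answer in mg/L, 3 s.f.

11.4 mg/L

Travel time t = 19 km / 0.32 m/s = 1.9e+04/0.32 = 5.938e+04 s = 0.6872 d.
First-order decay: C = 18.9·exp(−0.74·0.6872) = 18.9·0.6014 = 11.37 mg/L.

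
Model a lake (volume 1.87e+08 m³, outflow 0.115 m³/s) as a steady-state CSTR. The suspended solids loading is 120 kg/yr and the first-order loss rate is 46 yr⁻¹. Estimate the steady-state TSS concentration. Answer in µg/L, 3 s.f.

0.0139 µg/L

Outflow Q = 0.115 m³/s × 3.156e+07 s/yr = 3.629e+06 m³/yr.
Steady-state CSTR mass balance: W = Q·C + k·V·C, so C = W/(Q + kV).
Q + kV = 3.629e+06 + 46·1.87e+08 = 8.606e+09 m³/yr.
C = 120/8.606e+09 = 1.394e-08 kg/m³ = 1.394e-05 mg/L = 0.01394 µg/L.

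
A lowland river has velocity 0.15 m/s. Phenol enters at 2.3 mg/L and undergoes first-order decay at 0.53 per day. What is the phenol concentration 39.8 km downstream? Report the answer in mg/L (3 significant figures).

Travel time t = 39.8 km / 0.15 m/s = 3.98e+04/0.15 = 2.653e+05 s = 3.071 d.
First-order decay: C = 2.3·exp(−0.53·3.071) = 2.3·0.1964 = 0.4517 mg/L.

0.452 mg/L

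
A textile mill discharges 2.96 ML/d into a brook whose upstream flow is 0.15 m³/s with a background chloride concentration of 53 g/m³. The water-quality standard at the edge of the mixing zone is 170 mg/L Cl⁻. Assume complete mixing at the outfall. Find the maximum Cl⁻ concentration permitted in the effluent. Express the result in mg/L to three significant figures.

2.96 ML/d = 0.03426 m³/s.
Mass balance: 170·0.1843 = 0.03426·Cₑ + 0.15·53.
Cₑ = (31.32 − 7.95) / 0.03426 = 682.3 mg/L.

682 mg/L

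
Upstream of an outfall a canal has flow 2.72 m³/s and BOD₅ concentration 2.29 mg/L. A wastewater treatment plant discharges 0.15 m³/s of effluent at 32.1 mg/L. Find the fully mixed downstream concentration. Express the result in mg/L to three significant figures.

3.85 mg/L

Conservation of mass across the mixing zone: C = (0.15·32.1 + 2.72·2.29) / (0.15 + 2.72) = 11.04/2.87 = 3.848 mg/L.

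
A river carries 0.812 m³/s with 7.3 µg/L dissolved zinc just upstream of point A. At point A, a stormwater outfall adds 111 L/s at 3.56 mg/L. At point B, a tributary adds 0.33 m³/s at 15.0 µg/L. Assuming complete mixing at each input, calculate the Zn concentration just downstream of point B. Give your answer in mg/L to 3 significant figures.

7.3 µg/L = 0.0073 mg/L.
111 L/s = 0.111 m³/s.
After input A: C = (0.812·0.0073 + 0.111·3.56) / 0.923 = 0.4345 mg/L.
15.0 µg/L = 0.015 mg/L.
After input B: C = (0.923·0.4345 + 0.33·0.015) / 1.253 = 0.3241 mg/L.

0.324 mg/L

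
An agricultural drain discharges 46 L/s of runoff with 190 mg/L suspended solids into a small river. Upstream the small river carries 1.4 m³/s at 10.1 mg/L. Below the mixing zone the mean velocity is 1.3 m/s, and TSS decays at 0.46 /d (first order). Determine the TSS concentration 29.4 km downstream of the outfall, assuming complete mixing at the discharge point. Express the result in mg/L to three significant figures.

14.0 mg/L

46 L/s = 0.046 m³/s.
After complete mixing, C₀ = (0.046·190 + 1.4·10.1) / 1.446 = 15.82 mg/L.
Travel time t = 2.94e+04 m / 1.3 m/s = 2.262e+04 s = 0.2618 d.
C = 15.82·exp(−0.46·0.2618) = 15.82·0.8866 = 14.03 mg/L.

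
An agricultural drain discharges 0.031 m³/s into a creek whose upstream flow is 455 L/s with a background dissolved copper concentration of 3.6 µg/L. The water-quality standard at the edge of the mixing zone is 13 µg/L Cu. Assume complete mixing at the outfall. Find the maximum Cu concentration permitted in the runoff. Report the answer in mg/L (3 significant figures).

0.151 mg/L

455 L/s = 0.455 m³/s.
3.6 µg/L = 0.0036 mg/L.
13 µg/L = 0.013 mg/L.
Mass balance: 0.013·0.486 = 0.031·Cₑ + 0.455·0.0036.
Cₑ = (0.006318 − 0.001638) / 0.031 = 0.151 mg/L.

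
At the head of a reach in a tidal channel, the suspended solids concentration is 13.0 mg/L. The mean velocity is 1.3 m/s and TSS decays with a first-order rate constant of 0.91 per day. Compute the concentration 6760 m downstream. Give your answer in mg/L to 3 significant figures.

Travel time t = 6760 m / 1.3 m/s = 6760/1.3 = 5200 s = 0.06019 d.
First-order decay: C = 13.0·exp(−0.91·0.06019) = 13.0·0.9467 = 12.31 mg/L.

12.3 mg/L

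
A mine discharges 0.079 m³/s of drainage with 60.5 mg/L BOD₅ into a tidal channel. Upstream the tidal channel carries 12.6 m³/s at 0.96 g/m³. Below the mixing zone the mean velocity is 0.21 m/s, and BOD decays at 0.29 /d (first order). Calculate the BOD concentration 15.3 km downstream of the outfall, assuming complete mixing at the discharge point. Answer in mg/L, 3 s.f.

After complete mixing, C₀ = (0.079·60.5 + 12.6·0.96) / 12.68 = 1.331 mg/L.
Travel time t = 1.53e+04 m / 0.21 m/s = 7.286e+04 s = 0.8433 d.
C = 1.331·exp(−0.29·0.8433) = 1.331·0.7831 = 1.042 mg/L.

1.04 mg/L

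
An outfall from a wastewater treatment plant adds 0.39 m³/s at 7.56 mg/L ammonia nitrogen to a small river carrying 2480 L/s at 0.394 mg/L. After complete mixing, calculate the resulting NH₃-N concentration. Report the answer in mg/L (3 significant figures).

2480 L/s = 2.48 m³/s.
Conservation of mass across the mixing zone: C = (0.39·7.56 + 2.48·0.394) / (0.39 + 2.48) = 3.926/2.87 = 1.368 mg/L.

1.37 mg/L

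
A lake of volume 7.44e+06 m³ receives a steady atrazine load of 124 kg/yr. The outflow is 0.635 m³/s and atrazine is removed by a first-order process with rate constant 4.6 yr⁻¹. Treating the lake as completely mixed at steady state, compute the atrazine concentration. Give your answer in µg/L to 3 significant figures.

Outflow Q = 0.635 m³/s × 3.156e+07 s/yr = 2.004e+07 m³/yr.
Steady-state CSTR mass balance: W = Q·C + k·V·C, so C = W/(Q + kV).
Q + kV = 2.004e+07 + 4.6·7.44e+06 = 5.426e+07 m³/yr.
C = 124/5.426e+07 = 2.285e-06 kg/m³ = 0.002285 mg/L = 2.285 µg/L.

2.29 µg/L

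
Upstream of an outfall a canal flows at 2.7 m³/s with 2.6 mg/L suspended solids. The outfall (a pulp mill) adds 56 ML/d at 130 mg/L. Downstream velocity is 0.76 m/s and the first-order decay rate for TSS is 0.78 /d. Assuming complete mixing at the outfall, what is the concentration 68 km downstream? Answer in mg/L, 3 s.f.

56 ML/d = 0.6481 m³/s.
After complete mixing, C₀ = (0.6481·130 + 2.7·2.6) / 3.348 = 27.26 mg/L.
Travel time t = 6.8e+04 m / 0.76 m/s = 8.947e+04 s = 1.036 d.
C = 27.26·exp(−0.78·1.036) = 27.26·0.4459 = 12.16 mg/L.

12.2 mg/L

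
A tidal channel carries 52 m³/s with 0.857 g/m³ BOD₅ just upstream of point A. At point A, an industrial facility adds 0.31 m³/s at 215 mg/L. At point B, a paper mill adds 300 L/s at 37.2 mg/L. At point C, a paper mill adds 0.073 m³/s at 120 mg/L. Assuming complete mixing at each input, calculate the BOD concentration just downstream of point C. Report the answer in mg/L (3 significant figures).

After input A: C = (52·0.857 + 0.31·215) / 52.31 = 2.126 mg/L.
300 L/s = 0.3 m³/s.
After input B: C = (52.31·2.126 + 0.3·37.2) / 52.61 = 2.326 mg/L.
After input C: C = (52.61·2.326 + 0.073·120) / 52.68 = 2.489 mg/L.

2.49 mg/L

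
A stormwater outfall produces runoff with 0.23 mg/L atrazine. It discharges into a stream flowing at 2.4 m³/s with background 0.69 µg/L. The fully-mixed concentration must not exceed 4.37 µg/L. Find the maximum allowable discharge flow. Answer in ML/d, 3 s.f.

0.69 µg/L = 0.00069 mg/L.
4.37 µg/L = 0.00437 mg/L.
Mass balance at complete mixing: C_std·(Q_w + Q_r) = Q_w·C_e + Q_r·C_b.
Rearranging, Q_w = Q_r·(C_std − C_b)/(C_e − C_std) = 2.4·(0.00437 − 0.00069) / (0.23 − 0.00437) = 0.03914 m³/s.
= 3.382 ML/d.

3.38 ML/d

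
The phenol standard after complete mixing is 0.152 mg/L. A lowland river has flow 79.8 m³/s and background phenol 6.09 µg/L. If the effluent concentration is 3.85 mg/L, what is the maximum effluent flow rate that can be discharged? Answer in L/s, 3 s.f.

3150 L/s

6.09 µg/L = 0.00609 mg/L.
Mass balance at complete mixing: C_std·(Q_w + Q_r) = Q_w·C_e + Q_r·C_b.
Rearranging, Q_w = Q_r·(C_std − C_b)/(C_e − C_std) = 79.8·(0.152 − 0.00609) / (3.85 − 0.152) = 3.149 m³/s.
= 3149 L/s.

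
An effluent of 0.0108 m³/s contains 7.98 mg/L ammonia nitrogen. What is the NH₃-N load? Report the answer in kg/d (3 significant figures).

Mass flux = Q·C = 0.0108 m³/s × 7.98 g/m³ = 0.08618 g/s.
= 0.08618 g/s × 86.4 = 7.446 kg/d.

7.45 kg/d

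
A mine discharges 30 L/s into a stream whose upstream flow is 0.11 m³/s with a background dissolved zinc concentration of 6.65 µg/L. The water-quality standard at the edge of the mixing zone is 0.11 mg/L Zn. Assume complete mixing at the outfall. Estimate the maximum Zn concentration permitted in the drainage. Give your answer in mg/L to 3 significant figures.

0.489 mg/L

30 L/s = 0.03 m³/s.
6.65 µg/L = 0.00665 mg/L.
Mass balance: 0.11·0.14 = 0.03·Cₑ + 0.11·0.00665.
Cₑ = (0.0154 − 0.0007315) / 0.03 = 0.489 mg/L.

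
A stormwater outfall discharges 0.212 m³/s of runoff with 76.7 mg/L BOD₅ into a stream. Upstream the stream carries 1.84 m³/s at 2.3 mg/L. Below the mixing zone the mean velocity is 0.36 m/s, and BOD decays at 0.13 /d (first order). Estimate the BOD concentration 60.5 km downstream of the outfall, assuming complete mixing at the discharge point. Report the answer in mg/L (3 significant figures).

7.76 mg/L

After complete mixing, C₀ = (0.212·76.7 + 1.84·2.3) / 2.052 = 9.987 mg/L.
Travel time t = 6.05e+04 m / 0.36 m/s = 1.681e+05 s = 1.945 d.
C = 9.987·exp(−0.13·1.945) = 9.987·0.7766 = 7.755 mg/L.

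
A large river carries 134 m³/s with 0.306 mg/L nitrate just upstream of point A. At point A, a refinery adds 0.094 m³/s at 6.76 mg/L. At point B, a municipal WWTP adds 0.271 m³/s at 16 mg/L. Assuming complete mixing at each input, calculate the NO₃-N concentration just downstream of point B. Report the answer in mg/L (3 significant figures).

After input A: C = (134·0.306 + 0.094·6.76) / 134.1 = 0.3105 mg/L.
After input B: C = (134.1·0.3105 + 0.271·16) / 134.4 = 0.3422 mg/L.

0.342 mg/L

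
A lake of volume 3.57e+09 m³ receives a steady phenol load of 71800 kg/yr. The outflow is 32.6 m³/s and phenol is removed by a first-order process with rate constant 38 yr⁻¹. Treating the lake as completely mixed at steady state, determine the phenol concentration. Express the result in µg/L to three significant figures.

Outflow Q = 32.6 m³/s × 3.156e+07 s/yr = 1.029e+09 m³/yr.
Steady-state CSTR mass balance: W = Q·C + k·V·C, so C = W/(Q + kV).
Q + kV = 1.029e+09 + 38·3.57e+09 = 1.367e+11 m³/yr.
C = 71800/1.367e+11 = 5.253e-07 kg/m³ = 0.0005253 mg/L = 0.5253 µg/L.

0.525 µg/L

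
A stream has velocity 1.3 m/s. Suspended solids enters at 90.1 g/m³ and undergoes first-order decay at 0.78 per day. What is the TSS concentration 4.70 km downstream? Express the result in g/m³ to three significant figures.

Travel time t = 4.70 km / 1.3 m/s = 4700/1.3 = 3615 s = 0.04184 d.
First-order decay: C = 90.1·exp(−0.78·0.04184) = 90.1·0.9679 = 87.21 g/m³.

87.2 g/m³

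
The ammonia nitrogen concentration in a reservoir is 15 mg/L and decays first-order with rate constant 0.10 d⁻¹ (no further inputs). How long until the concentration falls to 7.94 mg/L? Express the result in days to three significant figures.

6.36 d

t = ln(C₀/C)/k = ln(15/7.94)/0.10 = 0.6361/0.10 = 6.361 d.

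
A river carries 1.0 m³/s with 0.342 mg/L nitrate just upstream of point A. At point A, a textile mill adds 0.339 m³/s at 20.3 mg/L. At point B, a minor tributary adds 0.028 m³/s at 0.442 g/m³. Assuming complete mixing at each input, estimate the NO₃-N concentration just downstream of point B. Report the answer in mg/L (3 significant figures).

5.29 mg/L

After input A: C = (1·0.342 + 0.339·20.3) / 1.339 = 5.395 mg/L.
After input B: C = (1.339·5.395 + 0.028·0.442) / 1.367 = 5.293 mg/L.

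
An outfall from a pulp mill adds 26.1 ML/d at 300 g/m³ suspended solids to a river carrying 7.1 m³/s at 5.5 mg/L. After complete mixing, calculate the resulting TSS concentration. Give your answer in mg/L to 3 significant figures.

26.1 ML/d = 0.3021 m³/s.
Flow-weighted mixing gives C = (0.3021·300 + 7.1·5.5) / (0.3021 + 7.1) = 129.7/7.402 = 17.52 mg/L.

17.5 mg/L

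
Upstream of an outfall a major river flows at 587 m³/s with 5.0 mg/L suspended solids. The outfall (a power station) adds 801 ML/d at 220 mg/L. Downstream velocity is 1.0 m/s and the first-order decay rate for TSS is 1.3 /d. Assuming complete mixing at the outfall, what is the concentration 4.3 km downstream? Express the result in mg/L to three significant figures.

801 ML/d = 9.271 m³/s.
After complete mixing, C₀ = (9.271·220 + 587·5) / 596.3 = 8.343 mg/L.
Travel time t = 4300 m / 1.0 m/s = 4300 s = 0.04977 d.
C = 8.343·exp(−1.3·0.04977) = 8.343·0.9373 = 7.82 mg/L.

7.82 mg/L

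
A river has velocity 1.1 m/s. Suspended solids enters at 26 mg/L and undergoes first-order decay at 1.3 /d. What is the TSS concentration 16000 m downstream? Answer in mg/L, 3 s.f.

Travel time t = 16000 m / 1.1 m/s = 1.6e+04/1.1 = 1.455e+04 s = 0.1684 d.
First-order decay: C = 26·exp(−1.3·0.1684) = 26·0.8034 = 20.89 mg/L.

20.9 mg/L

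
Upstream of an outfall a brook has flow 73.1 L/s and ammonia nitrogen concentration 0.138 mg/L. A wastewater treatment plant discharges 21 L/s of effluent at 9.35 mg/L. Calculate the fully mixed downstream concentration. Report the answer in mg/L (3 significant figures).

21 L/s = 0.021 m³/s.
73.1 L/s = 0.0731 m³/s.
By mass balance at complete mixing, C = (0.021·9.35 + 0.0731·0.138) / (0.021 + 0.0731) = 0.2064/0.0941 = 2.194 mg/L.

2.19 mg/L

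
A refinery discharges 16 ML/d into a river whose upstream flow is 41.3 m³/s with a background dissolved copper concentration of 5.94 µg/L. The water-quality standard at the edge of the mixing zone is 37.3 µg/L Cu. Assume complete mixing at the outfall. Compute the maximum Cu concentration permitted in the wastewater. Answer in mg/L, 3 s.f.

7.03 mg/L

16 ML/d = 0.1852 m³/s.
5.94 µg/L = 0.00594 mg/L.
37.3 µg/L = 0.0373 mg/L.
Mass balance: 0.0373·41.49 = 0.1852·Cₑ + 41.3·0.00594.
Cₑ = (1.547 − 0.2453) / 0.1852 = 7.031 mg/L.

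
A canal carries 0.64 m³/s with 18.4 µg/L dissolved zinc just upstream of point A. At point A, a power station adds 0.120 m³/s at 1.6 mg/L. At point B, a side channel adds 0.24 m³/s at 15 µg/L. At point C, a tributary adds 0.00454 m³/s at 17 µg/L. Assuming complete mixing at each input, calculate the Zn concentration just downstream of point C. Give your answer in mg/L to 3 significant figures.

18.4 µg/L = 0.0184 mg/L.
After input A: C = (0.64·0.0184 + 0.12·1.6) / 0.76 = 0.2681 mg/L.
15 µg/L = 0.015 mg/L.
After input B: C = (0.76·0.2681 + 0.24·0.015) / 1 = 0.2074 mg/L.
17 µg/L = 0.017 mg/L.
After input C: C = (1·0.2074 + 0.00454·0.017) / 1.005 = 0.2065 mg/L.

0.207 mg/L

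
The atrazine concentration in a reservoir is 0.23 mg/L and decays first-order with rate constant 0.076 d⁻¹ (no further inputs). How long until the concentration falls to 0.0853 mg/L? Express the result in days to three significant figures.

t = ln(C₀/C)/k = ln(0.23/0.0853)/0.076 = 0.9919/0.076 = 13.05 d.

13.1 d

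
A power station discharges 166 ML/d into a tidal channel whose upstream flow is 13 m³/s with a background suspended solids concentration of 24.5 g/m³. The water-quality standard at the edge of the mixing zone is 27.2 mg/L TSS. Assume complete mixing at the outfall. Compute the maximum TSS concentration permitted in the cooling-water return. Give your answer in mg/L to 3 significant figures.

45.5 mg/L

166 ML/d = 1.921 m³/s.
Mass balance: 27.2·14.92 = 1.921·Cₑ + 13·24.5.
Cₑ = (405.9 − 318.5) / 1.921 = 45.47 mg/L.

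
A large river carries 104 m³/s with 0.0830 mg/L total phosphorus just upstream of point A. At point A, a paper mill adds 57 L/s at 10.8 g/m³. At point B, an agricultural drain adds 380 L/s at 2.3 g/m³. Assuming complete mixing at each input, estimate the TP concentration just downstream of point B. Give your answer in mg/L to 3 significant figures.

57 L/s = 0.057 m³/s.
After input A: C = (104·0.083 + 0.057·10.8) / 104.1 = 0.08887 mg/L.
380 L/s = 0.38 m³/s.
After input B: C = (104.1·0.08887 + 0.38·2.3) / 104.4 = 0.09692 mg/L.

0.0969 mg/L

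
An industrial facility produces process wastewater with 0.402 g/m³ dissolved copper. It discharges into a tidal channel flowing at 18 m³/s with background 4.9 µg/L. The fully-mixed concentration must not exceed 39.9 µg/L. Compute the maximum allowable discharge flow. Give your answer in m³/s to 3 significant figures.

1.74 m³/s

4.9 µg/L = 0.0049 mg/L.
39.9 µg/L = 0.0399 mg/L.
Mass balance at complete mixing: C_std·(Q_w + Q_r) = Q_w·C_e + Q_r·C_b.
Rearranging, Q_w = Q_r·(C_std − C_b)/(C_e − C_std) = 18·(0.0399 − 0.0049) / (0.402 − 0.0399) = 1.74 m³/s.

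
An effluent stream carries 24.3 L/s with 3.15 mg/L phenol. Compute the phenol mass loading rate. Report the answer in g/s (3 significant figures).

24.3 L/s = 0.0243 m³/s.
Mass flux = Q·C = 0.0243 m³/s × 3.15 g/m³ = 0.07655 g/s.

0.0765 g/s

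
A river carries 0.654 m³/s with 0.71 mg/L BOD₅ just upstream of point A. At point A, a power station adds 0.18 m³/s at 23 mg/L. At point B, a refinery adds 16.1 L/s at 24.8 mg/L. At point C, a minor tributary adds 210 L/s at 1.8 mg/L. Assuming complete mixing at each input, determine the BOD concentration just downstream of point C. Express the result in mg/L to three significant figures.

After input A: C = (0.654·0.71 + 0.18·23) / 0.834 = 5.521 mg/L.
16.1 L/s = 0.0161 m³/s.
After input B: C = (0.834·5.521 + 0.0161·24.8) / 0.8501 = 5.886 mg/L.
210 L/s = 0.21 m³/s.
After input C: C = (0.8501·5.886 + 0.21·1.8) / 1.06 = 5.077 mg/L.

5.08 mg/L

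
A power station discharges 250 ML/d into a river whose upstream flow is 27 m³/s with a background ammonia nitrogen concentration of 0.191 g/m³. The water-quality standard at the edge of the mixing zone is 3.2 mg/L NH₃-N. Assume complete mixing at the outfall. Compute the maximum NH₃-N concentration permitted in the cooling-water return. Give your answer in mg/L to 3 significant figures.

31.3 mg/L

250 ML/d = 2.894 m³/s.
Mass balance: 3.2·29.89 = 2.894·Cₑ + 27·0.191.
Cₑ = (95.66 − 5.157) / 2.894 = 31.28 mg/L.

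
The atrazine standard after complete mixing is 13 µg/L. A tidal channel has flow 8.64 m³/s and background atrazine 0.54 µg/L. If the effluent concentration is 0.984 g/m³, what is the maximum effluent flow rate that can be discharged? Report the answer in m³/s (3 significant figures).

0.54 µg/L = 0.00054 mg/L.
13 µg/L = 0.013 mg/L.
Mass balance at complete mixing: C_std·(Q_w + Q_r) = Q_w·C_e + Q_r·C_b.
Rearranging, Q_w = Q_r·(C_std − C_b)/(C_e − C_std) = 8.64·(0.013 − 0.00054) / (0.984 − 0.013) = 0.1109 m³/s.

0.111 m³/s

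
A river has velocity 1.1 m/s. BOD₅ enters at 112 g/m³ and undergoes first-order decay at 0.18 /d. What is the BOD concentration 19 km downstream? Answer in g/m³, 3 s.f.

Travel time t = 19 km / 1.1 m/s = 1.9e+04/1.1 = 1.727e+04 s = 0.1999 d.
First-order decay: C = 112·exp(−0.18·0.1999) = 112·0.9647 = 108 g/m³.

108 g/m³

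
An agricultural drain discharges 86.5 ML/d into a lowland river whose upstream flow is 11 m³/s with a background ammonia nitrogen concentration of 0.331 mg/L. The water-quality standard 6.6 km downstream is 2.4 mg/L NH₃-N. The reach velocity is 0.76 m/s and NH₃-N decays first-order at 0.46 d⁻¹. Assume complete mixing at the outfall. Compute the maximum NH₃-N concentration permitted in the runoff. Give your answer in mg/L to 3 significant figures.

86.5 ML/d = 1.001 m³/s.
Travel time to the compliance point: t = 6600/0.76 = 8684 s = 0.1005 d; decay factor exp(−0.46·0.1005) = 0.9548.
So the concentration just after mixing may be at most 2.4/0.9548 = 2.514 mg/L.
Mass balance: 2.514·12 = 1.001·Cₑ + 11·0.331.
Cₑ = (30.17 − 3.641) / 1.001 = 26.49 mg/L.

26.5 mg/L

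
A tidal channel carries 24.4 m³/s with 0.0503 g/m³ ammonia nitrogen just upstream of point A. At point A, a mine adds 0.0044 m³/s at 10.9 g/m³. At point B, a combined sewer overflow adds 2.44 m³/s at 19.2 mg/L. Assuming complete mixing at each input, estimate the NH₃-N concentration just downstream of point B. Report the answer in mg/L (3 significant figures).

1.79 mg/L

After input A: C = (24.4·0.0503 + 0.0044·10.9) / 24.4 = 0.05226 mg/L.
After input B: C = (24.4·0.05226 + 2.44·19.2) / 26.84 = 1.793 mg/L.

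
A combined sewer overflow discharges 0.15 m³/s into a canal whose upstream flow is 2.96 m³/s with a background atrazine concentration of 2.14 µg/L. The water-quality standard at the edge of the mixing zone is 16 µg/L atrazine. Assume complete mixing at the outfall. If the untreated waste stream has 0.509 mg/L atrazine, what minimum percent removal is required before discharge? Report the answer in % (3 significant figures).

2.14 µg/L = 0.00214 mg/L.
16 µg/L = 0.016 mg/L.
Mass balance: 0.016·3.11 = 0.15·Cₑ + 2.96·0.00214.
Cₑ = (0.04976 − 0.006334) / 0.15 = 0.2895 mg/L.
Required removal = 1 − 0.2895/0.509 = 43.12 %.

43.1 %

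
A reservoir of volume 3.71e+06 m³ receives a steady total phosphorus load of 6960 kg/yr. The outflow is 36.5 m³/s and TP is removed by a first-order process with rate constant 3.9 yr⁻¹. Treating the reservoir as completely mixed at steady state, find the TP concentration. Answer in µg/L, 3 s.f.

5.97 µg/L

Outflow Q = 36.5 m³/s × 3.156e+07 s/yr = 1.152e+09 m³/yr.
Steady-state CSTR mass balance: W = Q·C + k·V·C, so C = W/(Q + kV).
Q + kV = 1.152e+09 + 3.9·3.71e+06 = 1.166e+09 m³/yr.
C = 6960/1.166e+09 = 5.967e-06 kg/m³ = 0.005967 mg/L = 5.967 µg/L.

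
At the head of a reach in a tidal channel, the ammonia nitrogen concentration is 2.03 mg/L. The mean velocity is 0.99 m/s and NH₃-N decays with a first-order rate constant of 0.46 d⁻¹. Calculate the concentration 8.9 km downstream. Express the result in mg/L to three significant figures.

Travel time t = 8.9 km / 0.99 m/s = 8900/0.99 = 8990 s = 0.104 d.
First-order decay: C = 2.03·exp(−0.46·0.104) = 2.03·0.9533 = 1.935 mg/L.

1.94 mg/L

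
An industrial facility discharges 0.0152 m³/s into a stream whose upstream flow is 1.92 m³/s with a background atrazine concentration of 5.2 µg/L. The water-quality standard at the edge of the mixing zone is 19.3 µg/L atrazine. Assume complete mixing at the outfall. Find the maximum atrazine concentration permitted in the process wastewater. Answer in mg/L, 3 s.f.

1.80 mg/L

5.2 µg/L = 0.0052 mg/L.
19.3 µg/L = 0.0193 mg/L.
Mass balance: 0.0193·1.935 = 0.0152·Cₑ + 1.92·0.0052.
Cₑ = (0.03735 − 0.009984) / 0.0152 = 1.8 mg/L.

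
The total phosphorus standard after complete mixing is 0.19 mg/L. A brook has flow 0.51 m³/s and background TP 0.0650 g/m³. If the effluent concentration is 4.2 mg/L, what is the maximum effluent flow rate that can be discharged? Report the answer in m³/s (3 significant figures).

Mass balance at complete mixing: C_std·(Q_w + Q_r) = Q_w·C_e + Q_r·C_b.
Rearranging, Q_w = Q_r·(C_std − C_b)/(C_e − C_std) = 0.51·(0.19 − 0.065) / (4.2 − 0.19) = 0.0159 m³/s.

0.0159 m³/s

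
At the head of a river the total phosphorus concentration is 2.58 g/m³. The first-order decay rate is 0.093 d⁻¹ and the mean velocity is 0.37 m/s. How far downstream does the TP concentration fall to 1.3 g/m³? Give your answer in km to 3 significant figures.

From C = C₀·e^(−kt), t = ln(C₀/C)/k = ln(2.58/1.3)/0.093 = 0.6854/0.093 = 7.37 d.
Distance = v·t = 0.37 m/s × 6.368e+05 s = 2.356e+05 m = 235.6 km.

236 km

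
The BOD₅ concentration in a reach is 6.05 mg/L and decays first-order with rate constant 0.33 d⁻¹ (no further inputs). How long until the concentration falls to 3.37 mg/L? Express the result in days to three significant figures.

t = ln(C₀/C)/k = ln(6.05/3.37)/0.33 = 0.5851/0.33 = 1.773 d.

1.77 d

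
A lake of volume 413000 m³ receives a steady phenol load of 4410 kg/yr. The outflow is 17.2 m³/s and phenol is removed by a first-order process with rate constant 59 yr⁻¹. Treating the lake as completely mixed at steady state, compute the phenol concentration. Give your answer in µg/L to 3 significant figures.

Outflow Q = 17.2 m³/s × 3.156e+07 s/yr = 5.428e+08 m³/yr.
Steady-state CSTR mass balance: W = Q·C + k·V·C, so C = W/(Q + kV).
Q + kV = 5.428e+08 + 59·413000 = 5.672e+08 m³/yr.
C = 4410/5.672e+08 = 7.776e-06 kg/m³ = 0.007776 mg/L = 7.776 µg/L.

7.78 µg/L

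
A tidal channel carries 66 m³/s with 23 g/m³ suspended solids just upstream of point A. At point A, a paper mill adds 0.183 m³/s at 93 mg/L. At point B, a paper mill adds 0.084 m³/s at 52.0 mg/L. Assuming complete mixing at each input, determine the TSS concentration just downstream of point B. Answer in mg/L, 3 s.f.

After input A: C = (66·23 + 0.183·93) / 66.18 = 23.19 mg/L.
After input B: C = (66.18·23.19 + 0.084·52) / 66.27 = 23.23 mg/L.

23.2 mg/L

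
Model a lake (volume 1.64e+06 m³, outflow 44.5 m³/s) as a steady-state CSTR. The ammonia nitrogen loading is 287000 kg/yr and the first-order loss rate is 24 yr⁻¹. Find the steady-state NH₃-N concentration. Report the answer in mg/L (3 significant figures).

Outflow Q = 44.5 m³/s × 3.156e+07 s/yr = 1.404e+09 m³/yr.
Steady-state CSTR mass balance: W = Q·C + k·V·C, so C = W/(Q + kV).
Q + kV = 1.404e+09 + 24·1.64e+06 = 1.444e+09 m³/yr.
C = 287000/1.444e+09 = 0.0001988 kg/m³ = 0.1988 mg/L.

0.199 mg/L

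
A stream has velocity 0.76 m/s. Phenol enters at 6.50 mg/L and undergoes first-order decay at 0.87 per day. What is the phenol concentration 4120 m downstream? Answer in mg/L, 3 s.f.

6.15 mg/L

Travel time t = 4120 m / 0.76 m/s = 4120/0.76 = 5421 s = 0.06274 d.
First-order decay: C = 6.50·exp(−0.87·0.06274) = 6.50·0.9469 = 6.155 mg/L.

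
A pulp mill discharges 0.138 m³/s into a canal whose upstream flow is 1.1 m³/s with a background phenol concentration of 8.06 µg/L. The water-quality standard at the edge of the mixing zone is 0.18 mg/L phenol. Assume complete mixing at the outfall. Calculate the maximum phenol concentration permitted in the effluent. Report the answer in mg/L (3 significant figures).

8.06 µg/L = 0.00806 mg/L.
Mass balance: 0.18·1.238 = 0.138·Cₑ + 1.1·0.00806.
Cₑ = (0.2228 − 0.008866) / 0.138 = 1.551 mg/L.

1.55 mg/L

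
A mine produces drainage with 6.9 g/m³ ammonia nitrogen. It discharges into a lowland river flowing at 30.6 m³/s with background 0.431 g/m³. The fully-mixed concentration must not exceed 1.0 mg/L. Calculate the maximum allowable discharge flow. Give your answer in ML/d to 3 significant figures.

Mass balance at complete mixing: C_std·(Q_w + Q_r) = Q_w·C_e + Q_r·C_b.
Rearranging, Q_w = Q_r·(C_std − C_b)/(C_e − C_std) = 30.6·(1 − 0.431) / (6.9 − 1) = 2.951 m³/s.
= 255 ML/d.

255 ML/d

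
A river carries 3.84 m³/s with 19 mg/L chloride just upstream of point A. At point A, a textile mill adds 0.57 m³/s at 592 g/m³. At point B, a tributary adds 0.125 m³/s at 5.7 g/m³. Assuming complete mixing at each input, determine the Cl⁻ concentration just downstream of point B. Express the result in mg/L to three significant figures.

90.7 mg/L

After input A: C = (3.84·19 + 0.57·592) / 4.41 = 93.06 mg/L.
After input B: C = (4.41·93.06 + 0.125·5.7) / 4.535 = 90.65 mg/L.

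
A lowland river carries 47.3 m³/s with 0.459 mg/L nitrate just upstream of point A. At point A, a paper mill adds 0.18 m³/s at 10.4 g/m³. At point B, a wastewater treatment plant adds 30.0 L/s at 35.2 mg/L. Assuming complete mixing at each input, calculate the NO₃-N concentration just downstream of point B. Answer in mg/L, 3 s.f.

0.519 mg/L

After input A: C = (47.3·0.459 + 0.18·10.4) / 47.48 = 0.4967 mg/L.
30.0 L/s = 0.03 m³/s.
After input B: C = (47.48·0.4967 + 0.03·35.2) / 47.51 = 0.5186 mg/L.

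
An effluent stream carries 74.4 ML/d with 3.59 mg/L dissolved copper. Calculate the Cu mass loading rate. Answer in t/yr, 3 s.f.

97.6 t/yr

74.4 ML/d = 0.8611 m³/s.
Mass flux = Q·C = 0.8611 m³/s × 3.59 g/m³ = 3.091 g/s.
= 3.091 g/s × 31.56 = 97.56 t/yr.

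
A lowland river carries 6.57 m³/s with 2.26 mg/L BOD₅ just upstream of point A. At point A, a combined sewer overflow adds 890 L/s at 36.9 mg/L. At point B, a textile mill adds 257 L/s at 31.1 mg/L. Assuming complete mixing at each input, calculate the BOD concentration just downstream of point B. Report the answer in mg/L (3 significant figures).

7.22 mg/L

890 L/s = 0.89 m³/s.
After input A: C = (6.57·2.26 + 0.89·36.9) / 7.46 = 6.393 mg/L.
257 L/s = 0.257 m³/s.
After input B: C = (7.46·6.393 + 0.257·31.1) / 7.717 = 7.215 mg/L.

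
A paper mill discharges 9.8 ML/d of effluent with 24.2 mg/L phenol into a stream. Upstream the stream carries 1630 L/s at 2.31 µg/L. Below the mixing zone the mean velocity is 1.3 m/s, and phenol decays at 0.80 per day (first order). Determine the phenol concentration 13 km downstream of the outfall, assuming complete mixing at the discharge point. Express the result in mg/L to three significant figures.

1.44 mg/L

9.8 ML/d = 0.1134 m³/s.
1630 L/s = 1.63 m³/s.
2.31 µg/L = 0.00231 mg/L.
After complete mixing, C₀ = (0.1134·24.2 + 1.63·0.00231) / 1.743 = 1.577 mg/L.
Travel time t = 1.3e+04 m / 1.3 m/s = 1e+04 s = 0.1157 d.
C = 1.577·exp(−0.80·0.1157) = 1.577·0.9116 = 1.437 mg/L.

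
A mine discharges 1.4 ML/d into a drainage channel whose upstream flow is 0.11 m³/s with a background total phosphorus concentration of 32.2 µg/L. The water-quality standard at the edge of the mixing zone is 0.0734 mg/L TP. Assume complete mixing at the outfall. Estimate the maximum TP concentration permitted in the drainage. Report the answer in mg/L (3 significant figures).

0.353 mg/L

1.4 ML/d = 0.0162 m³/s.
32.2 µg/L = 0.0322 mg/L.
Mass balance: 0.0734·0.1262 = 0.0162·Cₑ + 0.11·0.0322.
Cₑ = (0.009263 − 0.003542) / 0.0162 = 0.3531 mg/L.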